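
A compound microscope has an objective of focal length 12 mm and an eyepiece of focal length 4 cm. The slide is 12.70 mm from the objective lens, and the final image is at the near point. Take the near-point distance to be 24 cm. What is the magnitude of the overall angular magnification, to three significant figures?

Convert to cm: f_obj = 12 mm = 1.2 cm; d_o = 12.70 mm = 1.27 cm.
Objective: 1/d_i = 1/f_obj - 1/d_o = 1/1.2 - 1/1.27 = 0.04593 cm^-1, so d_i = 21.771 cm.
m_obj = -d_i/d_o = -21.771/1.27 = -17.143.
Eyepiece angular magnification (image at near point): M_eye = 1 + D/f_e = 1 + 24/4 = 7.000.
Overall M = m_obj x M_eye = (-17.143)(7.000) = -120.00.
|M| = 120.00.

120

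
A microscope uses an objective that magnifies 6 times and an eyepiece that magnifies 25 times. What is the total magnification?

150

The overall magnification of a compound microscope is the product of the objective and eyepiece magnifications:
M = M_obj x M_eye = 6 x 25 = 150.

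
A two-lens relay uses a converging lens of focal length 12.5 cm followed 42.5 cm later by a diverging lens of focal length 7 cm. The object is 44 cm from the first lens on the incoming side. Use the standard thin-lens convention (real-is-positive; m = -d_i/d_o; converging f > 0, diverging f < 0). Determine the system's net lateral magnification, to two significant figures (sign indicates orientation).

Applying the thin-lens equation to the first lens, 1/12.5 = 1/44 + 1/d_i1, which gives d_i1 = 17.460 cm.
Its lateral magnification is m_1 = -d_i1/d_o1 = -(17.460)/44 = -0.3968.
Object distance for lens 2: d_o2 = 42.5 - 17.460 = 25.040 cm.
Applying the thin-lens equation again with f_2 = -7 cm and d_o2 = 25.040 cm gives d_i2 = -5.471 cm.
m_2 = -(-5.471)/(25.040) = 0.2185.
The system's lateral magnification is m_1 m_2 = (-0.3968)(0.2185) = -0.0867.

-0.087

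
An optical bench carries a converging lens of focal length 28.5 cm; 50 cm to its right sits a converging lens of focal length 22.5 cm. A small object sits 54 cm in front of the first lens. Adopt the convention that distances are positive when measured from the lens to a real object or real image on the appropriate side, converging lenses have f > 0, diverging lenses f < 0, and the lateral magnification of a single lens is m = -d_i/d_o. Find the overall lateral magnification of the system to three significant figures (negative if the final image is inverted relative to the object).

-0.765

Lens 1: 1/d_i1 = 1/f_1 - 1/d_o1 = 1/28.5 - 1/54 = 0.01657 cm^-1, so d_i1 = 60.353 cm.
m_1 = -(60.353)/54 = -1.1176.
This image would form 60.353 cm past lens 1, i.e. 10.353 cm beyond lens 2, so it is a virtual object for lens 2: d_o2 = 50 - 60.353 = -10.353 cm.
Lens 2: 1/d_i2 = 1/f_2 - 1/d_o2 = 1/22.5 - 1/(-10.353) = 0.14104 cm^-1, so d_i2 = 7.090 cm.
m_2 = -(7.090)/(-10.353) = 0.6849.
Total m = m_1 x m_2 = (-1.1176)(0.6849) = -0.7654.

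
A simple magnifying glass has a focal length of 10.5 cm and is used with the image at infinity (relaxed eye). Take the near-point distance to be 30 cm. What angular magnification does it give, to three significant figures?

M = D/f = 30/10.5 = 2.857.

2.86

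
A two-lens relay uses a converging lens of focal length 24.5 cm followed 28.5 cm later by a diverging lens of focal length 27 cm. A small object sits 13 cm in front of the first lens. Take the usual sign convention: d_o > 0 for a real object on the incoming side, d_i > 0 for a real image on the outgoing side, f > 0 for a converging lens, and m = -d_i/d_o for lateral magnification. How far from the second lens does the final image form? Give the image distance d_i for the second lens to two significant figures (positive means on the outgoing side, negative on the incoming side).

-18 cm

Lens 1: 1/d_i1 = 1/f_1 - 1/d_o1 = 1/24.5 - 1/13 = -0.03611 cm^-1, so d_i1 = -27.696 cm.
The intermediate image is virtual, 27.696 cm to the left of lens 1, so d_o2 = L - d_i1 = 28.5 - (-27.696) = 56.196 cm.
Lens 2: 1/d_i2 = 1/f_2 - 1/d_o2 = 1/(-27) - 1/(56.196) = -0.05483 cm^-1, so d_i2 = -18.238 cm.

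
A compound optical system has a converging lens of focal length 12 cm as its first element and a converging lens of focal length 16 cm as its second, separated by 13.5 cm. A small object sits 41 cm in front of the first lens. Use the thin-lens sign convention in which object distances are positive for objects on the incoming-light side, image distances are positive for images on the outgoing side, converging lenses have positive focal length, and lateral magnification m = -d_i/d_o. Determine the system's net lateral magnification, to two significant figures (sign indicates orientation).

Lens 1: 1/d_i1 = 1/f_1 - 1/d_o1 = 1/12 - 1/41 = 0.05894 cm^-1, so d_i1 = 16.966 cm.
m_1 = -(16.966)/41 = -0.4138.
Since 16.966 cm > 13.5 cm, the first image lies past the second lens and serves as a virtual object: d_o2 = L - d_i1 = -3.466 cm.
Lens 2: 1/d_i2 = 1/f_2 - 1/d_o2 = 1/16 - 1/(-3.466) = 0.35106 cm^-1, so d_i2 = 2.849 cm.
m_2 = -(2.849)/(-3.466) = 0.8220.
The system's lateral magnification is m_1 m_2 = (-0.4138)(0.8220) = -0.3401.

-0.34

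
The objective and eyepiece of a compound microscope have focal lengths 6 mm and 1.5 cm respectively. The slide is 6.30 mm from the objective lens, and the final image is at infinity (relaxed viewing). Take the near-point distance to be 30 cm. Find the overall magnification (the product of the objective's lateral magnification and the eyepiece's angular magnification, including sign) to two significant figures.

Convert to cm: f_obj = 6 mm = 0.6 cm; d_o = 6.30 mm = 0.63 cm.
Objective: 1/d_i = 1/f_obj - 1/d_o = 1/0.6 - 1/0.63 = 0.07937 cm^-1, so d_i = 12.600 cm.
m_obj = -d_i/d_o = -12.600/0.63 = -20.000.
Eyepiece angular magnification (image at infinity): M_eye = D/f_e = 30/1.5 = 20.000.
Overall M = m_obj x M_eye = (-20.000)(20.000) = -400.00.

-400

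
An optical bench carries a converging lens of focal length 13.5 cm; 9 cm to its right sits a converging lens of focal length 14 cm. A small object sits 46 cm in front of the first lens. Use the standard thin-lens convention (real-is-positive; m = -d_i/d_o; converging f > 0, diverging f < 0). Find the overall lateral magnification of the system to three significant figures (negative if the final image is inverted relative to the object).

-0.241

First lens: d_i1 = 1/(1/13.5 - 1/46) = 19.108 cm.
m_1 = -(19.108)/46 = -0.4154.
This image would form 19.108 cm past lens 1, i.e. 10.108 cm beyond lens 2, so it is a virtual object for lens 2: d_o2 = 9 - 19.108 = -10.108 cm.
Second lens: d_i2 = 1/(1/14 - 1/(-10.108)) = 5.870 cm.
m_2 = -(5.870)/(-10.108) = 0.5807.
Overall magnification: m = m_1 m_2 = -0.2412.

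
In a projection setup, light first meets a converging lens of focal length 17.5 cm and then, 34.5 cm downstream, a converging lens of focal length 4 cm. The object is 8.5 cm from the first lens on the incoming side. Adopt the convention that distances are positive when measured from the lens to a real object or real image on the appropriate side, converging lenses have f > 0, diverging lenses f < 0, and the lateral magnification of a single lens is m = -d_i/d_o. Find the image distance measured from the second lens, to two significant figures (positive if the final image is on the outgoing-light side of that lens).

Applying the thin-lens equation to the first lens, 1/17.5 = 1/8.5 + 1/d_i1, which gives d_i1 = -16.528 cm.
The intermediate image is virtual, 16.528 cm to the left of lens 1, so d_o2 = L - d_i1 = 34.5 - (-16.528) = 51.028 cm.
Applying the thin-lens equation again with f_2 = 4 cm and d_o2 = 51.028 cm gives d_i2 = 4.340 cm.

4.3 cm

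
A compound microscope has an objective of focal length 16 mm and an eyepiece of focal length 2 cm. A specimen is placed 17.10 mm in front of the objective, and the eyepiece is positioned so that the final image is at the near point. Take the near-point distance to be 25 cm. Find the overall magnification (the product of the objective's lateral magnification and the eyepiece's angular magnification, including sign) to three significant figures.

Convert to cm: f_obj = 16 mm = 1.6 cm; d_o = 17.10 mm = 1.71 cm.
Objective: 1/d_i = 1/f_obj - 1/d_o = 1/1.6 - 1/1.71 = 0.04020 cm^-1, so d_i = 24.873 cm.
m_obj = -d_i/d_o = -24.873/1.71 = -14.545.
Eyepiece angular magnification (image at near point): M_eye = 1 + D/f_e = 1 + 25/2 = 13.500.
Overall M = m_obj x M_eye = (-14.545)(13.500) = -196.36.

-196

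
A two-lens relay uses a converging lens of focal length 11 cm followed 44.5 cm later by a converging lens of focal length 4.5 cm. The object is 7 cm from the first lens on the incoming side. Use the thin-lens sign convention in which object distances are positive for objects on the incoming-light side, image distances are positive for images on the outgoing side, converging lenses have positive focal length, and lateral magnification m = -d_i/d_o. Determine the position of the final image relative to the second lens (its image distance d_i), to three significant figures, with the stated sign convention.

4.84 cm

Applying the thin-lens equation to the first lens, 1/11 = 1/7 + 1/d_i1, which gives d_i1 = -19.250 cm.
The intermediate image is virtual, 19.250 cm to the left of lens 1, so d_o2 = L - d_i1 = 44.5 - (-19.250) = 63.750 cm.
Applying the thin-lens equation again with f_2 = 4.5 cm and d_o2 = 63.750 cm gives d_i2 = 4.842 cm.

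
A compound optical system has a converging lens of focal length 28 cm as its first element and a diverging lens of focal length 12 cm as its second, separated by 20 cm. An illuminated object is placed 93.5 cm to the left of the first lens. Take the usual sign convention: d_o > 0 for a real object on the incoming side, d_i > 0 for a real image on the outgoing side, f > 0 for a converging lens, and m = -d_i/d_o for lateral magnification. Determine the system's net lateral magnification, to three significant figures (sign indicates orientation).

First lens: d_i1 = 1/(1/28 - 1/93.5) = 39.969 cm.
m_1 = -(39.969)/93.5 = -0.4275.
This image would form 39.969 cm past lens 1, i.e. 19.969 cm beyond lens 2, so it is a virtual object for lens 2: d_o2 = 20 - 39.969 = -19.969 cm.
Second lens: d_i2 = 1/(1/(-12) - 1/(-19.969)) = -30.069 cm.
m_2 = -(-30.069)/(-19.969) = -1.5057.
Total m = m_1 x m_2 = (-0.4275)(-1.5057) = 0.6437.

0.644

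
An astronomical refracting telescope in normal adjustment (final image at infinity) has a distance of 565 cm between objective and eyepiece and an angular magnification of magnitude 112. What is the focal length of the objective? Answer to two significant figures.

In normal adjustment the tube length equals f_obj + f_eye and |M| = f_obj/f_eye.
So f_obj = 112 f_eye and 112 f_eye + f_eye = 565 cm, giving f_eye = 565/113 = 5.000 cm and f_obj = 560.000 cm.

560 cm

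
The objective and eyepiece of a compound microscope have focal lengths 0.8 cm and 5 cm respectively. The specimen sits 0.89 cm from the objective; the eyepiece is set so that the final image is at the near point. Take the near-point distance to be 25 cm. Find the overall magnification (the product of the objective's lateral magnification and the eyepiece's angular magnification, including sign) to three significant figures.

Objective: 1/d_i = 1/f_obj - 1/d_o = 1/0.8 - 1/0.89 = 0.12640 cm^-1, so d_i = 7.911 cm.
m_obj = -d_i/d_o = -7.911/0.89 = -8.889.
Eyepiece angular magnification (image at near point): M_eye = 1 + D/f_e = 1 + 25/5 = 6.000.
Overall M = m_obj x M_eye = (-8.889)(6.000) = -53.33.

-53.3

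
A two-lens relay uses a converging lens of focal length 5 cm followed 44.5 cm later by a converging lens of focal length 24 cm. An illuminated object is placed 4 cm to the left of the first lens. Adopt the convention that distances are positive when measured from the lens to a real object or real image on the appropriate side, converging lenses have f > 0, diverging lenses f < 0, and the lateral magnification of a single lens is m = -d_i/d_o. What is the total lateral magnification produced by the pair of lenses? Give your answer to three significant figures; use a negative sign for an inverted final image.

-2.96

Applying the thin-lens equation to the first lens, 1/5 = 1/4 + 1/d_i1, which gives d_i1 = -20.000 cm.
Its lateral magnification is m_1 = -d_i1/d_o1 = -(-20.000)/4 = 5.0000.
The intermediate image is virtual, 20.000 cm to the left of lens 1, so d_o2 = L - d_i1 = 44.5 - (-20.000) = 64.500 cm.
Applying the thin-lens equation again with f_2 = 24 cm and d_o2 = 64.500 cm gives d_i2 = 38.222 cm.
m_2 = -(38.222)/(64.500) = -0.5926.
The system's lateral magnification is m_1 m_2 = (5.0000)(-0.5926) = -2.9630.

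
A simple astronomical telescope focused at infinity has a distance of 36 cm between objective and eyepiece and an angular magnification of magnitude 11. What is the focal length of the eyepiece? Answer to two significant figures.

In normal adjustment the tube length equals f_obj + f_eye and |M| = f_obj/f_eye.
So f_obj = 11 f_eye and 11 f_eye + f_eye = 36 cm, giving f_eye = 36/12 = 3.000 cm and f_obj = 33.000 cm.

3.0 cm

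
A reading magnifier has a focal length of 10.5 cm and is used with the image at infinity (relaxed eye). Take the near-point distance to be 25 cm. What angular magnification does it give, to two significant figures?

M = D/f = 25/10.5 = 2.381.

2.4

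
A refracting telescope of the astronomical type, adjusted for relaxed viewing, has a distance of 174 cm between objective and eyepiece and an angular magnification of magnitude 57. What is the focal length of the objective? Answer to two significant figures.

In normal adjustment the tube length equals f_obj + f_eye and |M| = f_obj/f_eye.
So f_obj = 57 f_eye and 57 f_eye + f_eye = 174 cm, giving f_eye = 174/58 = 3.000 cm and f_obj = 171.000 cm.

170 cm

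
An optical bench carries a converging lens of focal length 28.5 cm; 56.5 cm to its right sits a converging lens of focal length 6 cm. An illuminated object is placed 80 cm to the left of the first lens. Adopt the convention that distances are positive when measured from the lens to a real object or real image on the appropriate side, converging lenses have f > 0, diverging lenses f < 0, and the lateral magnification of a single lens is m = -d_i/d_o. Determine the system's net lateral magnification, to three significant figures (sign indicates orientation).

Applying the thin-lens equation to the first lens, 1/28.5 = 1/80 + 1/d_i1, which gives d_i1 = 44.272 cm.
Its lateral magnification is m_1 = -d_i1/d_o1 = -(44.272)/80 = -0.5534.
Object distance for lens 2: d_o2 = 56.5 - 44.272 = 12.228 cm.
Applying the thin-lens equation again with f_2 = 6 cm and d_o2 = 12.228 cm gives d_i2 = 11.780 cm.
m_2 = -(11.780)/(12.228) = -0.9634.
Overall magnification: m = m_1 m_2 = 0.5331.

0.533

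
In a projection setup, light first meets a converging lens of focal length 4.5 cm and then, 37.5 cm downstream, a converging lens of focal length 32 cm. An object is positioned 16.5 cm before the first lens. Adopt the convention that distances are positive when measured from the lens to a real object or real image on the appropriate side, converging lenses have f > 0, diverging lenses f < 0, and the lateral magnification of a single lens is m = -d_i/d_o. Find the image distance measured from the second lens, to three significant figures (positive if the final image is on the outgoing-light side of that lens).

-1460 cm

First lens: d_i1 = 1/(1/4.5 - 1/16.5) = 6.188 cm.
Object distance for lens 2: d_o2 = 37.5 - 6.188 = 31.312 cm.
Second lens: d_i2 = 1/(1/32 - 1/(31.312)) = -1457.455 cm.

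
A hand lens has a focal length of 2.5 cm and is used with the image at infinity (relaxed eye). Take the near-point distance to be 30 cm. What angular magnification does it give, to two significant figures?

M = D/f = 30/2.5 = 12.000.

12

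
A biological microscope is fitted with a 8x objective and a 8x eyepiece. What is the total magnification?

64

The overall magnification of a compound microscope is the product of the objective and eyepiece magnifications:
M = M_obj x M_eye = 8 x 8 = 64.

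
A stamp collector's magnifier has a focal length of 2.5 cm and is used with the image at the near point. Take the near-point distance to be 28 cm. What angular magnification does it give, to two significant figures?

12

M = 1 + D/f = 1 + 28/2.5 = 12.200.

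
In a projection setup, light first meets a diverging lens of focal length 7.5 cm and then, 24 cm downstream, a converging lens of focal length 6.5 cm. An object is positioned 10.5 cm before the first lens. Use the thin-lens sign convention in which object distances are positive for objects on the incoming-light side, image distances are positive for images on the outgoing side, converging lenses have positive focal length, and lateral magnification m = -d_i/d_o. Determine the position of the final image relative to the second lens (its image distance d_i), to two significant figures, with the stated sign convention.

First lens: d_i1 = 1/(1/(-7.5) - 1/10.5) = -4.375 cm.
The intermediate image is virtual, 4.375 cm to the left of lens 1, so d_o2 = L - d_i1 = 24 - (-4.375) = 28.375 cm.
Second lens: d_i2 = 1/(1/6.5 - 1/(28.375)) = 8.431 cm.

8.4 cm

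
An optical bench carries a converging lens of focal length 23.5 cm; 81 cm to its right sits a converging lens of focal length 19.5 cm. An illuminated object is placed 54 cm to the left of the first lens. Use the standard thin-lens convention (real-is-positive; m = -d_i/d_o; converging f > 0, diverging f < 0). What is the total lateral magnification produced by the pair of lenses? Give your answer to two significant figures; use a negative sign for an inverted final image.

0.76

First lens: d_i1 = 1/(1/23.5 - 1/54) = 41.607 cm.
m_1 = -(41.607)/54 = -0.7705.
The intermediate image is 41.607 cm to the right of lens 1, so d_o2 = L - d_i1 = 81 - 41.607 = 39.393 cm.
Second lens: d_i2 = 1/(1/19.5 - 1/(39.393)) = 38.614 cm.
m_2 = -(38.614)/(39.393) = -0.9802.
The system's lateral magnification is m_1 m_2 = (-0.7705)(-0.9802) = 0.7553.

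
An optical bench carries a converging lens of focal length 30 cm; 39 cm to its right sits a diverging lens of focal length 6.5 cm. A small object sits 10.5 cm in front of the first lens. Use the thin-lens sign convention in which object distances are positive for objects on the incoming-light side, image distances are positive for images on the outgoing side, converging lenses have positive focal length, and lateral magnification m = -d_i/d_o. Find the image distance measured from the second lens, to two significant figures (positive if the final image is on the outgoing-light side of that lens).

Lens 1: 1/d_i1 = 1/f_1 - 1/d_o1 = 1/30 - 1/10.5 = -0.06190 cm^-1, so d_i1 = -16.154 cm.
The intermediate image is virtual, 16.154 cm to the left of lens 1, so d_o2 = L - d_i1 = 39 - (-16.154) = 55.154 cm.
Lens 2: 1/d_i2 = 1/f_2 - 1/d_o2 = 1/(-6.5) - 1/(55.154) = -0.17198 cm^-1, so d_i2 = -5.815 cm.

-5.8 cm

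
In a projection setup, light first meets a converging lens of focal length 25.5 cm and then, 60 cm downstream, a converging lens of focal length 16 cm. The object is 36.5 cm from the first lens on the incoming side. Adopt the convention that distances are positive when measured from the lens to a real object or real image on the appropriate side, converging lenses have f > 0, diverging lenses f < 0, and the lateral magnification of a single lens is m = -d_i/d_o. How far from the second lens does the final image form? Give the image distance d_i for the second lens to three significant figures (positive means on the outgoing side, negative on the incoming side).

Lens 1: 1/d_i1 = 1/f_1 - 1/d_o1 = 1/25.5 - 1/36.5 = 0.01182 cm^-1, so d_i1 = 84.614 cm.
This image would form 84.614 cm past lens 1, i.e. 24.614 cm beyond lens 2, so it is a virtual object for lens 2: d_o2 = 60 - 84.614 = -24.614 cm.
Lens 2: 1/d_i2 = 1/f_2 - 1/d_o2 = 1/16 - 1/(-24.614) = 0.10313 cm^-1, so d_i2 = 9.697 cm.

9.70 cm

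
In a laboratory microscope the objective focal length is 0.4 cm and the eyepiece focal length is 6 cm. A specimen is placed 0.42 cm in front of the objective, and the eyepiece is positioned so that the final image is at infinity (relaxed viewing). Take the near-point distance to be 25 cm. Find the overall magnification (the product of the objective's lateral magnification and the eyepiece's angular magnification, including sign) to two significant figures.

-83

Objective: 1/d_i = 1/f_obj - 1/d_o = 1/0.4 - 1/0.42 = 0.11905 cm^-1, so d_i = 8.400 cm.
m_obj = -d_i/d_o = -8.400/0.42 = -20.000.
Eyepiece angular magnification (image at infinity): M_eye = D/f_e = 25/6 = 4.167.
Overall M = m_obj x M_eye = (-20.000)(4.167) = -83.33.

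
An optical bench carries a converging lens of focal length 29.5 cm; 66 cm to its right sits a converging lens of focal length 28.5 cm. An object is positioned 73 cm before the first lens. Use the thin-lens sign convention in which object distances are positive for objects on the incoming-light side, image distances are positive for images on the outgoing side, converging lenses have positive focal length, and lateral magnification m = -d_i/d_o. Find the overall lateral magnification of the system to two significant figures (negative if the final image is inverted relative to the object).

-1.6

First lens: d_i1 = 1/(1/29.5 - 1/73) = 49.506 cm.
m_1 = -(49.506)/73 = -0.6782.
Object distance for lens 2: d_o2 = 66 - 49.506 = 16.494 cm.
Second lens: d_i2 = 1/(1/28.5 - 1/(16.494)) = -39.155 cm.
m_2 = -(-39.155)/(16.494) = 2.3739.
The system's lateral magnification is m_1 m_2 = (-0.6782)(2.3739) = -1.6099.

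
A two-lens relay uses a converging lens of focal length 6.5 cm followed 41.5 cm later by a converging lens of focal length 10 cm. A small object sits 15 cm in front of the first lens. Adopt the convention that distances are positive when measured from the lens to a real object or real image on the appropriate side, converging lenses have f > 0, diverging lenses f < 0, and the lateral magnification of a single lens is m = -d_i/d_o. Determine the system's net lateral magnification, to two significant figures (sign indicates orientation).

First lens: d_i1 = 1/(1/6.5 - 1/15) = 11.471 cm.
m_1 = -(11.471)/15 = -0.7647.
Object distance for lens 2: d_o2 = 41.5 - 11.471 = 30.029 cm.
Second lens: d_i2 = 1/(1/10 - 1/(30.029)) = 14.993 cm.
m_2 = -(14.993)/(30.029) = -0.4993.
Overall magnification: m = m_1 m_2 = 0.3818.

0.38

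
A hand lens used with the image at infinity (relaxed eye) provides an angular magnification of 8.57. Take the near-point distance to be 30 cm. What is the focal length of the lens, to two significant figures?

3.5 cm

For the image at infinity, M = D/f.
f = D/M = 30/8.57 = 3.501 cm.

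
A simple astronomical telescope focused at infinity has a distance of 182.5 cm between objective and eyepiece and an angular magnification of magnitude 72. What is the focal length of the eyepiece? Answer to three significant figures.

2.50 cm

In normal adjustment the tube length equals f_obj + f_eye and |M| = f_obj/f_eye.
So f_obj = 72 f_eye and 72 f_eye + f_eye = 182.5 cm, giving f_eye = 182.5/73 = 2.500 cm and f_obj = 180.000 cm.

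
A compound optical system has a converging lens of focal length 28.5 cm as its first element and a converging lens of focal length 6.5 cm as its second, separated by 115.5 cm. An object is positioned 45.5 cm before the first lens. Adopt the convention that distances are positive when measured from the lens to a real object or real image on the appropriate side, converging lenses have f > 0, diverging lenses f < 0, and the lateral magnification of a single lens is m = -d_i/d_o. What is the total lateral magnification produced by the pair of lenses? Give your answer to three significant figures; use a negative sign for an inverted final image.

First lens: d_i1 = 1/(1/28.5 - 1/45.5) = 76.279 cm.
m_1 = -(76.279)/45.5 = -1.6765.
The intermediate image is 76.279 cm to the right of lens 1, so d_o2 = L - d_i1 = 115.5 - 76.279 = 39.221 cm.
Second lens: d_i2 = 1/(1/6.5 - 1/(39.221)) = 7.791 cm.
m_2 = -(7.791)/(39.221) = -0.1987.
Overall magnification: m = m_1 m_2 = 0.3330.

0.333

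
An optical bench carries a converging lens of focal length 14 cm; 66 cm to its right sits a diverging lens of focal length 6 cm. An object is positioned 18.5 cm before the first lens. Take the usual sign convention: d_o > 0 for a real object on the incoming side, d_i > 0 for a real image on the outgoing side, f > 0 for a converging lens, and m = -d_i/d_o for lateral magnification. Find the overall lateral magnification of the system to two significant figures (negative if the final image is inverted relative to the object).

-1.3

Lens 1: 1/d_i1 = 1/f_1 - 1/d_o1 = 1/14 - 1/18.5 = 0.01737 cm^-1, so d_i1 = 57.556 cm.
m_1 = -(57.556)/18.5 = -3.1111.
Object distance for lens 2: d_o2 = 66 - 57.556 = 8.444 cm.
Lens 2: 1/d_i2 = 1/f_2 - 1/d_o2 = 1/(-6) - 1/(8.444) = -0.28509 cm^-1, so d_i2 = -3.508 cm.
m_2 = -(-3.508)/(8.444) = 0.4154.
The system's lateral magnification is m_1 m_2 = (-3.1111)(0.4154) = -1.2923.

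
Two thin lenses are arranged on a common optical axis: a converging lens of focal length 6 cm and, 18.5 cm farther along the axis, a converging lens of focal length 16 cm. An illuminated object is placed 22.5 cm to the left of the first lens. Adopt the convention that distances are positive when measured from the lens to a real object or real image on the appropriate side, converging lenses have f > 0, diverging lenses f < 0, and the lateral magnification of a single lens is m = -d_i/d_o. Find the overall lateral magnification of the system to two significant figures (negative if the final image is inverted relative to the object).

First lens: d_i1 = 1/(1/6 - 1/22.5) = 8.182 cm.
m_1 = -(8.182)/22.5 = -0.3636.
That image sits 10.318 cm in front of the second lens, so d_o2 = 10.318 cm.
Second lens: d_i2 = 1/(1/16 - 1/(10.318)) = -29.056 cm.
m_2 = -(-29.056)/(10.318) = 2.8160.
Overall magnification: m = m_1 m_2 = -1.0240.

-1.0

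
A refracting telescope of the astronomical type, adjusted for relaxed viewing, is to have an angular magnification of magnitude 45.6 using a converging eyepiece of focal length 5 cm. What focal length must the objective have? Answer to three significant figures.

228 cm

|M| = f_obj/|f_eye|, so f_obj = |M| x |f_eye| = 45.6 x 5 = 228.000 cm.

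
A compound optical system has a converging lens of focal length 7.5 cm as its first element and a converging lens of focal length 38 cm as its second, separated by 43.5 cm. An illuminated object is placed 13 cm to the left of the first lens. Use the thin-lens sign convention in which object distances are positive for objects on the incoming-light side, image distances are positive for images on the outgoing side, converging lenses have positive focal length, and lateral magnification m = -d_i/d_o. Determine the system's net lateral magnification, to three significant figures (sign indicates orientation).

Applying the thin-lens equation to the first lens, 1/7.5 = 1/13 + 1/d_i1, which gives d_i1 = 17.727 cm.
Its lateral magnification is m_1 = -d_i1/d_o1 = -(17.727)/13 = -1.3636.
The intermediate image is 17.727 cm to the right of lens 1, so d_o2 = L - d_i1 = 43.5 - 17.727 = 25.773 cm.
Applying the thin-lens equation again with f_2 = 38 cm and d_o2 = 25.773 cm gives d_i2 = -80.097 cm.
m_2 = -(-80.097)/(25.773) = 3.1078.
Total m = m_1 x m_2 = (-1.3636)(3.1078) = -4.2379.

-4.24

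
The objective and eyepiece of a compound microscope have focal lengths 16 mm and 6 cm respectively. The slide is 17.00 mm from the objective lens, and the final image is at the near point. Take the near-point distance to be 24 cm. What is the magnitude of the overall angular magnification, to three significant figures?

80.0

Convert to cm: f_obj = 16 mm = 1.6 cm; d_o = 17.00 mm = 1.70 cm.
Objective: 1/d_i = 1/f_obj - 1/d_o = 1/1.6 - 1/1.70 = 0.03676 cm^-1, so d_i = 27.200 cm.
m_obj = -d_i/d_o = -27.200/1.70 = -16.000.
Eyepiece angular magnification (image at near point): M_eye = 1 + D/f_e = 1 + 24/6 = 5.000.
Overall M = m_obj x M_eye = (-16.000)(5.000) = -80.00.
|M| = 80.00.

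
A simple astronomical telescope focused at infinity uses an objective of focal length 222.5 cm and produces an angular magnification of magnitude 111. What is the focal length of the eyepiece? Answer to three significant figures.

2.00 cm

|M| = f_obj/f_eye, so f_eye = f_obj/|M| = 222.5/111.0 = 2.005 cm.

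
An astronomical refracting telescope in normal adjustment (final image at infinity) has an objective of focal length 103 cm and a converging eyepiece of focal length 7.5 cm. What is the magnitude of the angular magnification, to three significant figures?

13.7

|M| = f_obj/|f_eye| = 103/7.5 = 13.733.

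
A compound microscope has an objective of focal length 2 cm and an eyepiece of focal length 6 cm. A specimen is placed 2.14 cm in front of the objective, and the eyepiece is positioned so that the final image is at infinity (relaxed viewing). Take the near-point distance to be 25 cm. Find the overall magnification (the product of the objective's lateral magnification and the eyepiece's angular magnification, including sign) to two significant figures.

-60

Objective: 1/d_i = 1/f_obj - 1/d_o = 1/2 - 1/2.14 = 0.03271 cm^-1, so d_i = 30.571 cm.
m_obj = -d_i/d_o = -30.571/2.14 = -14.286.
Eyepiece angular magnification (image at infinity): M_eye = D/f_e = 25/6 = 4.167.
Overall M = m_obj x M_eye = (-14.286)(4.167) = -59.52.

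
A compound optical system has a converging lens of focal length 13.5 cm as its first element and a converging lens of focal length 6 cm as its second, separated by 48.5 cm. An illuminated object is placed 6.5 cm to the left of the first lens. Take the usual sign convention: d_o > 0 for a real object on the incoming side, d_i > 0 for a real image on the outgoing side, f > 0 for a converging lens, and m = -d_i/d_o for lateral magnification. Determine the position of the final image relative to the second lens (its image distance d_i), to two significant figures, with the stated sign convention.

Lens 1: 1/d_i1 = 1/f_1 - 1/d_o1 = 1/13.5 - 1/6.5 = -0.07977 cm^-1, so d_i1 = -12.536 cm.
With d_i1 < 0 the first image is virtual and lies on the object side; the object distance for lens 2 is d_o2 = 48.5 - (-12.536) = 61.036 cm.
Lens 2: 1/d_i2 = 1/f_2 - 1/d_o2 = 1/6 - 1/(61.036) = 0.15028 cm^-1, so d_i2 = 6.654 cm.

6.7 cm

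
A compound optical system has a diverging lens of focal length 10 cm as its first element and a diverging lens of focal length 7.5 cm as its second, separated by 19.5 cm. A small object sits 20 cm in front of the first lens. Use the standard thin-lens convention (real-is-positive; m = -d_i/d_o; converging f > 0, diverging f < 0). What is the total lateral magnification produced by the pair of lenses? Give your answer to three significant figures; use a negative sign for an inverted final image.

0.0743

Lens 1: 1/d_i1 = 1/f_1 - 1/d_o1 = 1/(-10) - 1/20 = -0.15000 cm^-1, so d_i1 = -6.667 cm.
m_1 = -(-6.667)/20 = 0.3333.
With d_i1 < 0 the first image is virtual and lies on the object side; the object distance for lens 2 is d_o2 = 19.5 - (-6.667) = 26.167 cm.
Lens 2: 1/d_i2 = 1/f_2 - 1/d_o2 = 1/(-7.5) - 1/(26.167) = -0.17155 cm^-1, so d_i2 = -5.829 cm.
m_2 = -(-5.829)/(26.167) = 0.2228.
Total m = m_1 x m_2 = (0.3333)(0.2228) = 0.0743.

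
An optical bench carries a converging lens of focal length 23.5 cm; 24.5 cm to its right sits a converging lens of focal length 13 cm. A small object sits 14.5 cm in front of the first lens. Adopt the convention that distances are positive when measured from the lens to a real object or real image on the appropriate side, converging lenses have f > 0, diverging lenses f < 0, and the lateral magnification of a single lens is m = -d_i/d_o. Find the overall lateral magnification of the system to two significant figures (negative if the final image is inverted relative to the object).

Applying the thin-lens equation to the first lens, 1/23.5 = 1/14.5 + 1/d_i1, which gives d_i1 = -37.861 cm.
Its lateral magnification is m_1 = -d_i1/d_o1 = -(-37.861)/14.5 = 2.6111.
The intermediate image is virtual, 37.861 cm to the left of lens 1, so d_o2 = L - d_i1 = 24.5 - (-37.861) = 62.361 cm.
Applying the thin-lens equation again with f_2 = 13 cm and d_o2 = 62.361 cm gives d_i2 = 16.424 cm.
m_2 = -(16.424)/(62.361) = -0.2634.
Total m = m_1 x m_2 = (2.6111)(-0.2634) = -0.6877.

-0.69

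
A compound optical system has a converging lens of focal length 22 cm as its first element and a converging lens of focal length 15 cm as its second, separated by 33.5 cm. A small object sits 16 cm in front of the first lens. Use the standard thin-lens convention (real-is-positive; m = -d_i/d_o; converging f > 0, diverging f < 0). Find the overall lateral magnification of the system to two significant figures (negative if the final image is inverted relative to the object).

Applying the thin-lens equation to the first lens, 1/22 = 1/16 + 1/d_i1, which gives d_i1 = -58.667 cm.
Its lateral magnification is m_1 = -d_i1/d_o1 = -(-58.667)/16 = 3.6667.
With d_i1 < 0 the first image is virtual and lies on the object side; the object distance for lens 2 is d_o2 = 33.5 - (-58.667) = 92.167 cm.
Applying the thin-lens equation again with f_2 = 15 cm and d_o2 = 92.167 cm gives d_i2 = 17.916 cm.
m_2 = -(17.916)/(92.167) = -0.1944.
Total m = m_1 x m_2 = (3.6667)(-0.1944) = -0.7127.

-0.71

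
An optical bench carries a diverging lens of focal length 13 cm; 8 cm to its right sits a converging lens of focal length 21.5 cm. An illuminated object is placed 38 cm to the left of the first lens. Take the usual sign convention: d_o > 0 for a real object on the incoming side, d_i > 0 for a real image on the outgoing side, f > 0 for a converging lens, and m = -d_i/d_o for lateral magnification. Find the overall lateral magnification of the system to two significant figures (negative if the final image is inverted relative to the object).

1.4

Lens 1: 1/d_i1 = 1/f_1 - 1/d_o1 = 1/(-13) - 1/38 = -0.10324 cm^-1, so d_i1 = -9.686 cm.
m_1 = -(-9.686)/38 = 0.2549.
With d_i1 < 0 the first image is virtual and lies on the object side; the object distance for lens 2 is d_o2 = 8 - (-9.686) = 17.686 cm.
Lens 2: 1/d_i2 = 1/f_2 - 1/d_o2 = 1/21.5 - 1/(17.686) = -0.01003 cm^-1, so d_i2 = -99.707 cm.
m_2 = -(-99.707)/(17.686) = 5.6375.
Total m = m_1 x m_2 = (0.2549)(5.6375) = 1.4370.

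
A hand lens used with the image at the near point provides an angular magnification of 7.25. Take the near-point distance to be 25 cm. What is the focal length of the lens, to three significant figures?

4.00 cm

For the image at the near point, M = 1 + D/f.
f = D/(M - 1) = 25/(7.25 - 1) = 4.000 cm.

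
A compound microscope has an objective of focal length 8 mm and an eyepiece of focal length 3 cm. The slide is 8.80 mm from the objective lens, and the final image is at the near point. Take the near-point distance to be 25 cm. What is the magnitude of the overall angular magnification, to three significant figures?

93.3

Convert to cm: f_obj = 8 mm = 0.8 cm; d_o = 8.80 mm = 0.88 cm.
Objective: 1/d_i = 1/f_obj - 1/d_o = 1/0.8 - 1/0.88 = 0.11364 cm^-1, so d_i = 8.800 cm.
m_obj = -d_i/d_o = -8.800/0.88 = -10.000.
Eyepiece angular magnification (image at near point): M_eye = 1 + D/f_e = 1 + 25/3 = 9.333.
Overall M = m_obj x M_eye = (-10.000)(9.333) = -93.33.
|M| = 93.33.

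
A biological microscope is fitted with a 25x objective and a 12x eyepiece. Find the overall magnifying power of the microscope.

300

The overall magnification of a compound microscope is the product of the objective and eyepiece magnifications:
M = M_obj x M_eye = 25 x 12 = 300.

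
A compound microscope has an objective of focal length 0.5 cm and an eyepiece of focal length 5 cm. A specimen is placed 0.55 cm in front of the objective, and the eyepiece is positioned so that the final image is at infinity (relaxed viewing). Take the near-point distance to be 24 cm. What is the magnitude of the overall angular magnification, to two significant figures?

48

Objective: 1/d_i = 1/f_obj - 1/d_o = 1/0.5 - 1/0.55 = 0.18182 cm^-1, so d_i = 5.500 cm.
m_obj = -d_i/d_o = -5.500/0.55 = -10.000.
Eyepiece angular magnification (image at infinity): M_eye = D/f_e = 24/5 = 4.800.
Overall M = m_obj x M_eye = (-10.000)(4.800) = -48.00.
|M| = 48.00.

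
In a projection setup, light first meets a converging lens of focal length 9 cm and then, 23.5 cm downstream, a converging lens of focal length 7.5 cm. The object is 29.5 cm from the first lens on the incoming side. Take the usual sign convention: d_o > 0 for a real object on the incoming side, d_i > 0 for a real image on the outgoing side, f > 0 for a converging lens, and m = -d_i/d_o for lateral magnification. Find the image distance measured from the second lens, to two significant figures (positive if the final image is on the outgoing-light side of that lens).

26 cm

Lens 1: 1/d_i1 = 1/f_1 - 1/d_o1 = 1/9 - 1/29.5 = 0.07721 cm^-1, so d_i1 = 12.951 cm.
Object distance for lens 2: d_o2 = 23.5 - 12.951 = 10.549 cm.
Lens 2: 1/d_i2 = 1/f_2 - 1/d_o2 = 1/7.5 - 1/(10.549) = 0.03854 cm^-1, so d_i2 = 25.950 cm.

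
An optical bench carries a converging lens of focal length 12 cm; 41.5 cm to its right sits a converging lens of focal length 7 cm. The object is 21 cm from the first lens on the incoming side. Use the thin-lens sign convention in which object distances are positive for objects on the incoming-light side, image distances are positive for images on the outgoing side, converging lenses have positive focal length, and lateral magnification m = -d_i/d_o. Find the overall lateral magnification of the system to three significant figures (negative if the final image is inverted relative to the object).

1.44

Lens 1: 1/d_i1 = 1/f_1 - 1/d_o1 = 1/12 - 1/21 = 0.03571 cm^-1, so d_i1 = 28.000 cm.
m_1 = -(28.000)/21 = -1.3333.
The intermediate image is 28.000 cm to the right of lens 1, so d_o2 = L - d_i1 = 41.5 - 28.000 = 13.500 cm.
Lens 2: 1/d_i2 = 1/f_2 - 1/d_o2 = 1/7 - 1/(13.500) = 0.06878 cm^-1, so d_i2 = 14.538 cm.
m_2 = -(14.538)/(13.500) = -1.0769.
The system's lateral magnification is m_1 m_2 = (-1.3333)(-1.0769) = 1.4359.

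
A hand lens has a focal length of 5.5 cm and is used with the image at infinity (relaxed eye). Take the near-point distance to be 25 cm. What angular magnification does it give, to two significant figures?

4.5

M = D/f = 25/5.5 = 4.545.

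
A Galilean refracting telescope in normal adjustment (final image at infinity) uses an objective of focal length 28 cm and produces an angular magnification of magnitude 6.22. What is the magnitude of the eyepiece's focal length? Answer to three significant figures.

4.50 cm

|M| = f_obj/|f_eye|, so |f_eye| = f_obj/|M| = 28/6.22 = 4.502 cm.
(The eyepiece is diverging, so its signed focal length is -4.502 cm.)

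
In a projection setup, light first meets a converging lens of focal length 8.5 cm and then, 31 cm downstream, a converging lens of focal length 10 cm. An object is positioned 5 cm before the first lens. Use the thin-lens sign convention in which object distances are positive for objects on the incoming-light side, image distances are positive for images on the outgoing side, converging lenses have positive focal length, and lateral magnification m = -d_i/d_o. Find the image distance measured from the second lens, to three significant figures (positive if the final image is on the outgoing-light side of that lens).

First lens: d_i1 = 1/(1/8.5 - 1/5) = -12.143 cm.
The intermediate image is virtual, 12.143 cm to the left of lens 1, so d_o2 = L - d_i1 = 31 - (-12.143) = 43.143 cm.
Second lens: d_i2 = 1/(1/10 - 1/(43.143)) = 13.017 cm.

13.0 cm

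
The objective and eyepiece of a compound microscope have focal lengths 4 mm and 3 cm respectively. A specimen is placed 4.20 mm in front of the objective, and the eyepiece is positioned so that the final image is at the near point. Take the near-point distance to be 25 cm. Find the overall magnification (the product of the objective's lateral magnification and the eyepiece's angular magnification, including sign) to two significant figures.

-190

Convert to cm: f_obj = 4 mm = 0.4 cm; d_o = 4.20 mm = 0.42 cm.
Objective: 1/d_i = 1/f_obj - 1/d_o = 1/0.4 - 1/0.42 = 0.11905 cm^-1, so d_i = 8.400 cm.
m_obj = -d_i/d_o = -8.400/0.42 = -20.000.
Eyepiece angular magnification (image at near point): M_eye = 1 + D/f_e = 1 + 25/3 = 9.333.
Overall M = m_obj x M_eye = (-20.000)(9.333) = -186.67.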